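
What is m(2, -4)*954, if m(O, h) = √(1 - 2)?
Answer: 954*I ≈ 954.0*I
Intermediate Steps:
m(O, h) = I (m(O, h) = √(-1) = I)
m(2, -4)*954 = I*954 = 954*I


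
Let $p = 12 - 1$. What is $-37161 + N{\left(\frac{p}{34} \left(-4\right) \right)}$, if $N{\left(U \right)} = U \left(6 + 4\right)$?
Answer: $- \frac{631957}{17} \approx -37174.0$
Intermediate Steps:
$p = 11$ ($p = 12 - 1 = 11$)
$N{\left(U \right)} = 10 U$ ($N{\left(U \right)} = U 10 = 10 U$)
$-37161 + N{\left(\frac{p}{34} \left(-4\right) \right)} = -37161 + 10 \cdot \frac{11}{34} \left(-4\right) = -37161 + 10 \left(- \frac{22}{17}\right) = -37161 - \frac{220}{17} = - \frac{631957}{17}$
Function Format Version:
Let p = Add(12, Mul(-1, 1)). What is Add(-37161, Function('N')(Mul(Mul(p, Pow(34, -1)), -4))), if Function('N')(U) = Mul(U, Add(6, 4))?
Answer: Rational(-631957, 17) ≈ -37174.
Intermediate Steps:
p = 11 (p = Add(12, -1) = 11)
Function('N')(U) = Mul(10, U) (Function('N')(U) = Mul(U, 10) = Mul(10, U))
Add(-37161, Function('N')(Mul(Mul(p, Pow(34, -1)), -4))) = Add(-37161, Mul(10, Mul(Mul(11, Pow(34, -1)), -4))) = Add(-37161, Mul(10, Mul(Mul(11, Rational(1, 34)), -4))) = Add(-37161, Mul(10, Mul(Rational(11, 34), -4))) = Add(-37161, Mul(10, Rational(-22, 17))) = Add(-37161, Rational(-220, 17)) = Rational(-631957, 17)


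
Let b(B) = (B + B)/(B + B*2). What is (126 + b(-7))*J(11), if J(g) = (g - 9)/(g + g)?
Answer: 380/33 ≈ 11.515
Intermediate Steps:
b(B) = ⅔ (b(B) = (2*B)/(B + 2*B) = (2*B)/((3*B)) = (2*B)*(1/(3*B)) = ⅔)
J(g) = (-9 + g)/(2*g) (J(g) = (-9 + g)/((2*g)) = (-9 + g)*(1/(2*g)) = (-9 + g)/(2*g))
(126 + b(-7))*J(11) = (126 + ⅔)*((½)*(-9 + 11)/11) = 380*((½)*(1/11)*2)/3 = (380/3)*(1/11) = 380/33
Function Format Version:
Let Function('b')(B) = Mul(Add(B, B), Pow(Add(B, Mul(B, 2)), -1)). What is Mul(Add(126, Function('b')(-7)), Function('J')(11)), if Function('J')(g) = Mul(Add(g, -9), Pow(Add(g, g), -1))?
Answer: Rational(380, 33) ≈ 11.515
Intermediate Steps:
Function('b')(B) = Rational(2, 3) (Function('b')(B) = Mul(Mul(2, B), Pow(Add(B, Mul(2, B)), -1)) = Mul(Mul(2, B), Pow(Mul(3, B), -1)) = Mul(Mul(2, B), Mul(Rational(1, 3), Pow(B, -1))) = Rational(2, 3))
Function('J')(g) = Mul(Rational(1, 2), Pow(g, -1), Add(-9, g)) (Function('J')(g) = Mul(Add(-9, g), Pow(Mul(2, g), -1)) = Mul(Add(-9, g), Mul(Rational(1, 2), Pow(g, -1))) = Mul(Rational(1, 2), Pow(g, -1), Add(-9, g)))
Mul(Add(126, Function('b')(-7)), Function('J')(11)) = Mul(Add(126, Rational(2, 3)), Mul(Rational(1, 2), Pow(11, -1), Add(-9, 11))) = Mul(Rational(380, 3), Mul(Rational(1, 2), Rational(1, 11), 2)) = Mul(Rational(380, 3), Rational(1, 11)) = Rational(380, 33)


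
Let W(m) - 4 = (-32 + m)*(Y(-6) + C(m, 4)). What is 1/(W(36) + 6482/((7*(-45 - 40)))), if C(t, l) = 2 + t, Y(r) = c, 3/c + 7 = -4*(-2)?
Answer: 85/13354 ≈ 0.0063651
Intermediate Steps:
c = 3 (c = 3/(-7 - 4*(-2)) = 3/(-7 + 8) = 3/1 = 3*1 = 3)
Y(r) = 3
W(m) = 4 + (-32 + m)*(5 + m) (W(m) = 4 + (-32 + m)*(3 + (2 + m)) = 4 + (-32 + m)*(5 + m))
1/(W(36) + 6482/((7*(-45 - 40)))) = 1/((-156 + 36² - 27*36) + 6482/((7*(-45 - 40)))) = 1/((-156 + 1296 - 972) + 6482/((7*(-85)))) = 1/(168 + 6482/(-595)) = 1/(168 + 6482*(-1/595)) = 1/(168 - 926/85) = 1/(13354/85) = 85/13354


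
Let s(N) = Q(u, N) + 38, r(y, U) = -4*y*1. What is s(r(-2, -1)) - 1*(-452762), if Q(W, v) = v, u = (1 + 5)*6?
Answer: 452808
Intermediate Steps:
u = 36 (u = 6*6 = 36)
r(y, U) = -4*y
s(N) = 38 + N (s(N) = N + 38 = 38 + N)
s(r(-2, -1)) - 1*(-452762) = (38 - 4*(-2)) - 1*(-452762) = (38 + 8) + 452762 = 46 + 452762 = 452808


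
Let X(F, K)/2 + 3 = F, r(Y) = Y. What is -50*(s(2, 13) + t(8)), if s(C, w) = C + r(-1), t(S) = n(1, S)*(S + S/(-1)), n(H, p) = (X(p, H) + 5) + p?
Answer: -50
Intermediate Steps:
X(F, K) = -6 + 2*F
n(H, p) = -1 + 3*p (n(H, p) = ((-6 + 2*p) + 5) + p = (-1 + 2*p) + p = -1 + 3*p)
t(S) = 0 (t(S) = (-1 + 3*S)*(S + S/(-1)) = (-1 + 3*S)*(S + S*(-1)) = (-1 + 3*S)*(S - S) = (-1 + 3*S)*0 = 0)
s(C, w) = -1 + C (s(C, w) = C - 1 = -1 + C)
-50*(s(2, 13) + t(8)) = -50*((-1 + 2) + 0) = -50*(1 + 0) = -50*1 = -50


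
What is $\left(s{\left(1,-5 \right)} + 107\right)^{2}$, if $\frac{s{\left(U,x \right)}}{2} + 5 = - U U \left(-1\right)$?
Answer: $9801$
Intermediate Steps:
$s{\left(U,x \right)} = -10 + 2 U^{2}$ ($s{\left(U,x \right)} = -10 + 2 - U U \left(-1\right) = -10 + 2 - U^{2} \left(-1\right) = -10 + 2 U^{2}$)
$\left(s{\left(1,-5 \right)} + 107\right)^{2} = \left(\left(-10 + 2 \cdot 1^{2}\right) + 107\right)^{2} = \left(\left(-10 + 2 \cdot 1\right) + 107\right)^{2} = \left(\left(-10 + 2\right) + 107\right)^{2} = \left(-8 + 107\right)^{2} = 99^{2} = 9801$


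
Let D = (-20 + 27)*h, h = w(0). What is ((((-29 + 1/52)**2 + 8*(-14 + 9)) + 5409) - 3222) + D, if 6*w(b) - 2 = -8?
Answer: 8057609/2704 ≈ 2979.9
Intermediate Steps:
w(b) = -1 (w(b) = 1/3 + (1/6)*(-8) = 1/3 - 4/3 = -1)
h = -1
D = -7 (D = (-20 + 27)*(-1) = 7*(-1) = -7)
((((-29 + 1/52)**2 + 8*(-14 + 9)) + 5409) - 3222) + D = ((((-29 + 1/52)**2 + 8*(-14 + 9)) + 5409) - 3222) - 7 = ((((-29 + 1/52)**2 + 8*(-5)) + 5409) - 3222) - 7 = ((((-1507/52)**2 - 40) + 5409) - 3222) - 7 = (((2271049/2704 - 40) + 5409) - 3222) - 7 = ((2162889/2704 + 5409) - 3222) - 7 = (16788825/2704 - 3222) - 7 = 8076537/2704 - 7 = 8057609/2704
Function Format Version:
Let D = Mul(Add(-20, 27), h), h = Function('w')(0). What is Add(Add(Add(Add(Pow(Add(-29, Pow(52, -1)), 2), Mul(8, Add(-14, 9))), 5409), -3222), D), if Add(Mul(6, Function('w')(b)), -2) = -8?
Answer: Rational(8057609, 2704) ≈ 2979.9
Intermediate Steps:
Function('w')(b) = -1 (Function('w')(b) = Add(Rational(1, 3), Mul(Rational(1, 6), -8)) = Add(Rational(1, 3), Rational(-4, 3)) = -1)
h = -1
D = -7 (D = Mul(Add(-20, 27), -1) = Mul(7, -1) = -7)
Add(Add(Add(Add(Pow(Add(-29, Pow(52, -1)), 2), Mul(8, Add(-14, 9))), 5409), -3222), D) = Add(Add(Add(Add(Pow(Add(-29, Pow(52, -1)), 2), Mul(8, Add(-14, 9))), 5409), -3222), -7) = Add(Add(Add(Add(Pow(Add(-29, Rational(1, 52)), 2), Mul(8, -5)), 5409), -3222), -7) = Add(Add(Add(Add(Pow(Rational(-1507, 52), 2), -40), 5409), -3222), -7) = Add(Add(Add(Add(Rational(2271049, 2704), -40), 5409), -3222), -7) = Add(Add(Add(Rational(2162889, 2704), 5409), -3222), -7) = Add(Add(Rational(16788825, 2704), -3222), -7) = Add(Rational(8076537, 2704), -7) = Rational(8057609, 2704)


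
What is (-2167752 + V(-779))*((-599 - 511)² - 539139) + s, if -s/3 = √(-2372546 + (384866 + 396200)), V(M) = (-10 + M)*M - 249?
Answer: -1076424828570 - 6*I*√397870 ≈ -1.0764e+12 - 3784.6*I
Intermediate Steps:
V(M) = -249 + M*(-10 + M) (V(M) = M*(-10 + M) - 249 = -249 + M*(-10 + M))
s = -6*I*√397870 (s = -3*√(-2372546 + (384866 + 396200)) = -3*√(-2372546 + 781066) = -6*I*√397870 ≈ -3784.6*I)
(-2167752 + V(-779))*((-599 - 511)² - 539139) + s = (-2167752 + (-249 + (-779)² - 10*(-779)))*((-599 - 511)² - 539139) - 6*I*√397870 = (-2167752 + (-249 + 606841 + 7790))*((-1110)² - 539139) - 6*I*√397870 = (-2167752 + 614382)*(1232100 - 539139) - 6*I*√397870 = -1553370*692961 - 6*I*√397870 = -1076424828570 - 6*I*√397870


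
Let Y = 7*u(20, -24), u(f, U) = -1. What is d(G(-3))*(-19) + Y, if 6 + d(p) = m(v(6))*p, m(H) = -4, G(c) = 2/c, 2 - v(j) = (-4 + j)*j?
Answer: 169/3 ≈ 56.333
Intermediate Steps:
v(j) = 2 - j*(-4 + j) (v(j) = 2 - (-4 + j)*j = 2 - j*(-4 + j))
Y = -7 (Y = 7*(-1) = -7)
d(p) = -6 - 4*p
d(G(-3))*(-19) + Y = (-6 - 8/(-3))*(-19) - 7 = (-6 - 8*(-1)/3)*(-19) - 7 = (-6 - 4*(-2/3))*(-19) - 7 = (-6 + 8/3)*(-19) - 7 = -10/3*(-19) - 7 = 190/3 - 7 = 169/3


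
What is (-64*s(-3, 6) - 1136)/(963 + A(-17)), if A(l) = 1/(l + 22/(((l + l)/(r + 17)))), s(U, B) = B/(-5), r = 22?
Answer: -3802528/3457085 ≈ -1.0999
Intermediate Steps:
s(U, B) = -B/5 (s(U, B) = B*(-⅕) = -B/5)
A(l) = 1/(l + 429/l) (A(l) = 1/(l + 22/(((l + l)/(22 + 17)))) = 1/(l + 22/(((2*l)/39))) = 1/(l + 22/(((2*l)*(1/39)))) = 1/(l + 22/((2*l/39))) = 1/(l + 22*(39/(2*l))) = 1/(l + 429/l))
(-64*s(-3, 6) - 1136)/(963 + A(-17)) = (-(-64)*6/5 - 1136)/(963 - 17/(429 + (-17)²)) = (-64*(-6/5) - 1136)/(963 - 17/(429 + 289)) = (384/5 - 1136)/(963 - 17/718) = -5296/(5*(963 - 17*1/718)) = -5296/(5*(963 - 17/718)) = -5296/(5*691417/718) = -5296/5*718/691417 = -3802528/3457085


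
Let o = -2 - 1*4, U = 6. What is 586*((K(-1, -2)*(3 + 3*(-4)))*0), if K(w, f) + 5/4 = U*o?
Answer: 0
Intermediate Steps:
o = -6 (o = -2 - 4 = -6)
K(w, f) = -149/4 (K(w, f) = -5/4 + 6*(-6) = -5/4 - 36 = -149/4)
586*((K(-1, -2)*(3 + 3*(-4)))*0) = 586*(-149*(3 + 3*(-4))/4*0) = 586*(-149*(3 - 12)/4*0) = 586*(-149/4*(-9)*0) = 586*((1341/4)*0) = 586*0 = 0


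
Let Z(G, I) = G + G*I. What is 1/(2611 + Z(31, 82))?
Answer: 1/5184 ≈ 0.00019290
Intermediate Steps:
1/(2611 + Z(31, 82)) = 1/(2611 + 31*(1 + 82)) = 1/(2611 + 31*83) = 1/(2611 + 2573) = 1/5184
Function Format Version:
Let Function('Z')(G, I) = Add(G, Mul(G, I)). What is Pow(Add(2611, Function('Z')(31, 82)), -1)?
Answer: Rational(1, 5184) ≈ 0.00019290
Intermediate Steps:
Pow(Add(2611, Function('Z')(31, 82)), -1) = Pow(Add(2611, Mul(31, Add(1, 82))), -1) = Pow(Add(2611, Mul(31, 83)), -1) = Pow(Add(2611, 2573), -1) = Pow(5184, -1) = Rational(1, 5184)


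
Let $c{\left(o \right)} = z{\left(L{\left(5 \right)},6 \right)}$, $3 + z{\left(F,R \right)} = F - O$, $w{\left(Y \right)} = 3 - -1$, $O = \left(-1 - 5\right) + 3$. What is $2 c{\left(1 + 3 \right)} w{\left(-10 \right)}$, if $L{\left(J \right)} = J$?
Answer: $40$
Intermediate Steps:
$O = -3$ ($O = -6 + 3 = -3$)
$w{\left(Y \right)} = 4$ ($w{\left(Y \right)} = 3 + 1 = 4$)
$z{\left(F,R \right)} = F$ ($z{\left(F,R \right)} = -3 + \left(F - -3\right) = -3 + \left(F + 3\right) = -3 + \left(3 + F\right) = F$)
$c{\left(o \right)} = 5$
$2 c{\left(1 + 3 \right)} w{\left(-10 \right)} = 2 \cdot 5 \cdot 4 = 10 \cdot 4 = 40$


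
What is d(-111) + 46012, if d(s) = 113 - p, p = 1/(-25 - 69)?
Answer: 4335751/94 ≈ 46125.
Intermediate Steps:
p = -1/94 (p = 1/(-94) = -1/94 ≈ -0.010638)
d(s) = 10623/94 (d(s) = 113 - 1*(-1/94) = 113 + 1/94 = 10623/94)
d(-111) + 46012 = 10623/94 + 46012 = 4335751/94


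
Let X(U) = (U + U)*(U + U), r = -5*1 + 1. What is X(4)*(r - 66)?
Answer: -4480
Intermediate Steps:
r = -4 (r = -5 + 1 = -4)
X(U) = 4*U² (X(U) = (2*U)*(2*U) = 4*U²)
X(4)*(r - 66) = (4*4²)*(-4 - 66) = (4*16)*(-70) = 64*(-70) = -4480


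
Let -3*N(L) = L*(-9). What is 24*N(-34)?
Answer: -2448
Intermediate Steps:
N(L) = 3*L (N(L) = -L*(-9)/3 = -(-3)*L = 3*L)
24*N(-34) = 24*(3*(-34)) = 24*(-102) = -2448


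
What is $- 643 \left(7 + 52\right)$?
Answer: $-37937$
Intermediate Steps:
$- 643 \left(7 + 52\right) = \left(-643\right) 59 = -37937$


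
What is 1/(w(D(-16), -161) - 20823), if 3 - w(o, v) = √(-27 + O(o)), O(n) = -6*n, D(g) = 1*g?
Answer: -6940/144490777 + √69/433472331 ≈ -4.8012e-5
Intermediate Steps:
D(g) = g
w(o, v) = 3 - √(-27 - 6*o)
1/(w(D(-16), -161) - 20823) = 1/((3 - √(-27 - 6*(-16))) - 20823) = 1/((3 - √(-27 + 96)) - 20823) = 1/((3 - √69) - 20823) = 1/(-20820 - √69)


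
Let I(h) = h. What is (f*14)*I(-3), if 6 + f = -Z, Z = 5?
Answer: 462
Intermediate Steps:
f = -11 (f = -6 - 1*5 = -6 - 5 = -11)
(f*14)*I(-3) = -11*14*(-3) = -154*(-3) = 462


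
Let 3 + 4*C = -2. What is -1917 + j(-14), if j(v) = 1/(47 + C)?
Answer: -350807/183 ≈ -1917.0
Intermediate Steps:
C = -5/4 (C = -¾ + (¼)*(-2) = -¾ - ½ = -5/4 ≈ -1.2500)
j(v) = 4/183 (j(v) = 1/(47 - 5/4) = 1/(183/4) = 4/183)
-1917 + j(-14) = -1917 + 4/183 = -350807/183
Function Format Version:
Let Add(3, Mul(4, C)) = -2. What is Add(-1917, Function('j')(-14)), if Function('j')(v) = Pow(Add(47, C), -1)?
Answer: Rational(-350807, 183) ≈ -1917.0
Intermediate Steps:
C = Rational(-5, 4) (C = Add(Rational(-3, 4), Mul(Rational(1, 4), -2)) = Add(Rational(-3, 4), Rational(-1, 2)) = Rational(-5, 4) ≈ -1.2500)
Function('j')(v) = Rational(4, 183) (Function('j')(v) = Pow(Add(47, Rational(-5, 4)), -1) = Pow(Rational(183, 4), -1) = Rational(4, 183))
Add(-1917, Function('j')(-14)) = Add(-1917, Rational(4, 183)) = Rational(-350807, 183)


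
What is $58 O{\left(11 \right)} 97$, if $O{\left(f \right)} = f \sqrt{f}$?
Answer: $61886 \sqrt{11} \approx 2.0525 \cdot 10^{5}$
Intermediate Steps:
$O{\left(f \right)} = f^{\frac{3}{2}}$
$58 O{\left(11 \right)} 97 = 58 \cdot 11^{\frac{3}{2}} \cdot 97 = 58 \cdot 11 \sqrt{11} \cdot 97 = 638 \sqrt{11} \cdot 97 = 61886 \sqrt{11}$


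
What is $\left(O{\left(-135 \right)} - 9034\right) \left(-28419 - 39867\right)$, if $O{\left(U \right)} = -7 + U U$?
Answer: $-627138624$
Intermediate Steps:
$O{\left(U \right)} = -7 + U^{2}$
$\left(O{\left(-135 \right)} - 9034\right) \left(-28419 - 39867\right) = \left(\left(-7 + \left(-135\right)^{2}\right) - 9034\right) \left(-28419 - 39867\right) = \left(\left(-7 + 18225\right) - 9034\right) \left(-68286\right) = \left(18218 - 9034\right) \left(-68286\right) = 9184 \left(-68286\right) = -627138624$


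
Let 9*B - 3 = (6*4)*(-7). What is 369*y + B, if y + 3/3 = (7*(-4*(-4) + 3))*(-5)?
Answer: -737317/3 ≈ -2.4577e+5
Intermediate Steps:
B = -55/3 (B = 1/3 + ((6*4)*(-7))/9 = 1/3 + (24*(-7))/9 = 1/3 + (1/9)*(-168) = 1/3 - 56/3 = -55/3 ≈ -18.333)
y = -666 (y = -1 + (7*(-4*(-4) + 3))*(-5) = -1 + (7*(16 + 3))*(-5) = -1 + (7*19)*(-5) = -1 + 133*(-5) = -1 - 665 = -666)
369*y + B = 369*(-666) - 55/3 = -245754 - 55/3 = -737317/3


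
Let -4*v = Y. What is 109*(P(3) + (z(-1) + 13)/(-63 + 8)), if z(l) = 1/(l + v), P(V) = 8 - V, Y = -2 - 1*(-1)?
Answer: 17222/33 ≈ 521.88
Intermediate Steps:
Y = -1 (Y = -2 + 1 = -1)
v = 1/4 (v = -1/4*(-1) = 1/4 ≈ 0.25000)
z(l) = 1/(1/4 + l) (z(l) = 1/(l + 1/4) = 1/(1/4 + l))
109*(P(3) + (z(-1) + 13)/(-63 + 8)) = 109*((8 - 1*3) + (4/(1 + 4*(-1)) + 13)/(-63 + 8)) = 109*((8 - 3) + (4/(1 - 4) + 13)/(-55)) = 109*(5 + (4/(-3) + 13)*(-1/55)) = 109*(5 + (4*(-1/3) + 13)*(-1/55)) = 109*(5 + (-4/3 + 13)*(-1/55)) = 109*(5 + (35/3)*(-1/55)) = 109*(5 - 7/33) = 109*(158/33) = 17222/33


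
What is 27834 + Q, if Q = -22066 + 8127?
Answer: 13895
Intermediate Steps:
Q = -13939
27834 + Q = 27834 - 13939 = 13895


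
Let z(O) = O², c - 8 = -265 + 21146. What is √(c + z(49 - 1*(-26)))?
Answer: 3*√2946 ≈ 162.83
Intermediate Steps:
c = 20889 (c = 8 + (-265 + 21146) = 8 + 20881 = 20889)
√(c + z(49 - 1*(-26))) = √(20889 + (49 - 1*(-26))²) = √(20889 + (49 + 26)²) = √(20889 + 75²) = √(20889 + 5625) = √26514 = 3*√2946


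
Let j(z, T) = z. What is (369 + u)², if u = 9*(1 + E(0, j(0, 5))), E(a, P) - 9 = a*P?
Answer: 210681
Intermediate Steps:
E(a, P) = 9 + P*a (E(a, P) = 9 + a*P = 9 + P*a)
u = 90 (u = 9*(1 + (9 + 0*0)) = 9*(1 + (9 + 0)) = 9*(1 + 9) = 9*10 = 90)
(369 + u)² = (369 + 90)² = 459² = 210681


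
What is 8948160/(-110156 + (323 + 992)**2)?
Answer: 8948160/1619069 ≈ 5.5267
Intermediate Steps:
8948160/(-110156 + (323 + 992)**2) = 8948160/(-110156 + 1315**2) = 8948160/(-110156 + 1729225) = 8948160/1619069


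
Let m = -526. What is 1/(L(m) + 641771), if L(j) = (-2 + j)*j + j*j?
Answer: 1/1196175 ≈ 8.3600e-7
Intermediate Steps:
L(j) = j**2 + j*(-2 + j) (L(j) = j*(-2 + j) + j**2 = j**2 + j*(-2 + j))
1/(L(m) + 641771) = 1/(2*(-526)*(-1 - 526) + 641771) = 1/(2*(-526)*(-527) + 641771) = 1/(554404 + 641771) = 1/1196175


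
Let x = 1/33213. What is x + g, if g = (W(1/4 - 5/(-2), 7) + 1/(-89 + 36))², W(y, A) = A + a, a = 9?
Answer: 23827307926/93295317 ≈ 255.40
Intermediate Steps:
W(y, A) = 9 + A (W(y, A) = A + 9 = 9 + A)
g = 717409/2809 (g = ((9 + 7) + 1/(-89 + 36))² = (16 + 1/(-53))² = (16 - 1/53)² = (847/53)² = 717409/2809 ≈ 255.40)
x = 1/33213 ≈ 3.0109e-5
x + g = 1/33213 + 717409/2809 = 23827307926/93295317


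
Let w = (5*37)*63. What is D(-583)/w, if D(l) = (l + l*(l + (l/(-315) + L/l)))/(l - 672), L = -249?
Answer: -106463066/4607512875 ≈ -0.023106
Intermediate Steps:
w = 11655 (w = 185*63 = 11655)
D(l) = (l + l*(-249/l + 314*l/315))/(-672 + l) (D(l) = (l + l*(l + (l/(-315) - 249/l)))/(l - 672) = (l + l*(l + (l*(-1/315) - 249/l)))/(-672 + l) = (l + l*(l + (-l/315 - 249/l)))/(-672 + l) = (l + l*(l + (-249/l - l/315)))/(-672 + l) = (l + l*(-249/l + 314*l/315))/(-672 + l))
D(-583)/w = ((-249 - 583 + (314/315)*(-583)²)/(-672 - 583))/11655 = ((-249 - 583 + (314/315)*339889)/(-1255))*(1/11655) = -(-249 - 583 + 106725146/315)/1255*(1/11655) = -1/1255*106463066/315*(1/11655) = -106463066/395325*1/11655 = -106463066/4607512875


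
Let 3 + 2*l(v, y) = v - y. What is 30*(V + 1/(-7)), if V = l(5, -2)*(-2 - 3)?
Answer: -2130/7 ≈ -304.29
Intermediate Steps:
l(v, y) = -3/2 + v/2 - y/2 (l(v, y) = -3/2 + (v - y)/2 = -3/2 + (v/2 - y/2) = -3/2 + v/2 - y/2)
V = -10 (V = (-3/2 + (½)*5 - ½*(-2))*(-2 - 3) = (-3/2 + 5/2 + 1)*(-5) = 2*(-5) = -10)
30*(V + 1/(-7)) = 30*(-10 + 1/(-7)) = 30*(-10 - ⅐) = 30*(-71/7) = -2130/7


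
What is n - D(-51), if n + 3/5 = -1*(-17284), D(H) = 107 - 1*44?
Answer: 86102/5 ≈ 17220.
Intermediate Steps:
D(H) = 63 (D(H) = 107 - 44 = 63)
n = 86417/5 (n = -⅗ - 1*(-17284) = -⅗ + 17284 = 86417/5 ≈ 17283.)
n - D(-51) = 86417/5 - 1*63 = 86417/5 - 63 = 86102/5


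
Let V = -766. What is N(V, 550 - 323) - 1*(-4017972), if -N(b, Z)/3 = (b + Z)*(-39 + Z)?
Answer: 4321968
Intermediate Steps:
N(b, Z) = -3*(-39 + Z)*(Z + b) (N(b, Z) = -3*(b + Z)*(-39 + Z) = -3*(Z + b)*(-39 + Z) = -3*(-39 + Z)*(Z + b))
N(V, 550 - 323) - 1*(-4017972) = (-3*(550 - 323)² + 117*(550 - 323) + 117*(-766) - 3*(550 - 323)*(-766)) - 1*(-4017972) = (-3*227² + 117*227 - 89622 - 3*227*(-766)) + 4017972 = (-3*51529 + 26559 - 89622 + 521646) + 4017972 = (-154587 + 26559 - 89622 + 521646) + 4017972 = 303996 + 4017972 = 4321968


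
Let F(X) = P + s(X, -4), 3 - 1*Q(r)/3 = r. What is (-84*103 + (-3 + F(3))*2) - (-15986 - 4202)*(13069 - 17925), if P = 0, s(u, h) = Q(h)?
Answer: -98041544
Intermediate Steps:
Q(r) = 9 - 3*r
s(u, h) = 9 - 3*h
F(X) = 21 (F(X) = 0 + (9 - 3*(-4)) = 0 + (9 + 12) = 0 + 21 = 21)
(-84*103 + (-3 + F(3))*2) - (-15986 - 4202)*(13069 - 17925) = (-84*103 + (-3 + 21)*2) - (-15986 - 4202)*(13069 - 17925) = (-8652 + 18*2) - (-20188)*(-4856) = (-8652 + 36) - 1*98032928 = -8616 - 98032928 = -98041544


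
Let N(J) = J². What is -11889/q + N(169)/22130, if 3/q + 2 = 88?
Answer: -7542273779/22130 ≈ -3.4082e+5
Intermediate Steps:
q = 3/86 (q = 3/(-2 + 88) = 3/86 ≈ 0.034884)
-11889/q + N(169)/22130 = -11889/3/86 + 169²/22130 = -11889*86/3 + 28561*(1/22130) = -340818 + 28561/22130 = -7542273779/22130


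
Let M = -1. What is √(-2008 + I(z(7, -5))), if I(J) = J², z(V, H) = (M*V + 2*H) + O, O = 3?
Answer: 2*I*√453 ≈ 42.568*I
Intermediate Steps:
z(V, H) = 3 - V + 2*H (z(V, H) = (-V + 2*H) + 3 = 3 - V + 2*H)
√(-2008 + I(z(7, -5))) = √(-2008 + (3 - 1*7 + 2*(-5))²) = √(-2008 + (3 - 7 - 10)²) = √(-2008 + (-14)²) = √(-2008 + 196) = √(-1812) = 2*I*√453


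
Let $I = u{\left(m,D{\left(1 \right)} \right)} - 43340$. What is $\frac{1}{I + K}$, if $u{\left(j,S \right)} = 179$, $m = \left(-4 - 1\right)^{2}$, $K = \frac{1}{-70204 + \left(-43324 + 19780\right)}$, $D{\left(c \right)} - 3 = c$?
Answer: $- \frac{93748}{4046257429} \approx -2.3169 \cdot 10^{-5}$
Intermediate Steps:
$D{\left(c \right)} = 3 + c$
$K = - \frac{1}{93748}$ ($K = \frac{1}{-70204 - 23544} = \frac{1}{-93748} = - \frac{1}{93748} \approx -1.0667 \cdot 10^{-5}$)
$m = 25$ ($m = \left(-5\right)^{2} = 25$)
$I = -43161$ ($I = 179 - 43340 = -43161$)
$\frac{1}{I + K} = \frac{1}{-43161 - \frac{1}{93748}} = \frac{1}{- \frac{4046257429}{93748}} = - \frac{93748}{4046257429}$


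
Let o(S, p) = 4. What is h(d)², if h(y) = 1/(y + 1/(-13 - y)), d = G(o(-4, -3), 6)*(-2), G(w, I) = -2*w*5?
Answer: 8649/55338721 ≈ 0.00015629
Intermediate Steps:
G(w, I) = -10*w
d = 80 (d = -10*4*(-2) = -40*(-2) = 80)
h(d)² = ((13 + 80)/(-1 + 80² + 13*80))² = (93/(-1 + 6400 + 1040))² = (93/7439)² = 8649/55338721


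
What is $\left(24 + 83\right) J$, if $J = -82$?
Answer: $-8774$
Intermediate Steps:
$\left(24 + 83\right) J = \left(24 + 83\right) \left(-82\right) = 107 \left(-82\right) = -8774$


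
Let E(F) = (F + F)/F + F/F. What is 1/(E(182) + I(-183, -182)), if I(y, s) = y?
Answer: -1/180 ≈ -0.0055556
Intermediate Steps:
E(F) = 3 (E(F) = (2*F)/F + 1 = 2 + 1 = 3)
1/(E(182) + I(-183, -182)) = 1/(3 - 183) = 1/(-180) = -1/180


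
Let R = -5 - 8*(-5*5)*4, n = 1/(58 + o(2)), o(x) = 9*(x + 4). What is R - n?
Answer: 89039/112 ≈ 794.99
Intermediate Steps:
o(x) = 36 + 9*x (o(x) = 9*(4 + x) = 36 + 9*x)
n = 1/112 (n = 1/(58 + (36 + 9*2)) = 1/(58 + (36 + 18)) = 1/(58 + 54) = 1/112 ≈ 0.0089286)
R = 795 (R = -5 - (-200)*4 = -5 - 8*(-100) = -5 + 800 = 795)
R - n = 795 - 1*1/112 = 795 - 1/112 = 89039/112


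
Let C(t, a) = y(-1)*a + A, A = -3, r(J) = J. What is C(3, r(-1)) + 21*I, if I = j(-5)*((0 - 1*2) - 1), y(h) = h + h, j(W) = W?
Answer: 314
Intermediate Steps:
y(h) = 2*h
I = 15 (I = -5*((0 - 1*2) - 1) = -5*((0 - 2) - 1) = -5*(-2 - 1) = -5*(-3) = 15)
C(t, a) = -3 - 2*a (C(t, a) = (2*(-1))*a - 3 = -2*a - 3 = -3 - 2*a)
C(3, r(-1)) + 21*I = (-3 - 2*(-1)) + 21*15 = (-3 + 2) + 315 = -1 + 315 = 314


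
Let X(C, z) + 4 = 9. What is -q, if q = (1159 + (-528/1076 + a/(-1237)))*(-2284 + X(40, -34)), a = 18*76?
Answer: 877710018829/332753 ≈ 2.6377e+6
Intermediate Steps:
a = 1368
X(C, z) = 5 (X(C, z) = -4 + 9 = 5)
q = -877710018829/332753 (q = (1159 + (-528/1076 + 1368/(-1237)))*(-2284 + 5) = (1159 + (-528*1/1076 + 1368*(-1/1237)))*(-2279) = (1159 + (-132/269 - 1368/1237))*(-2279) = (1159 - 531276/332753)*(-2279) = (385129451/332753)*(-2279) = -877710018829/332753 ≈ -2.6377e+6)
-q = -1*(-877710018829/332753) = 877710018829/332753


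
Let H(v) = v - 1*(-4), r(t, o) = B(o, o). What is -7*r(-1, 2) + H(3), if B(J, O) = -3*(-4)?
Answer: -77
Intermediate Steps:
B(J, O) = 12
r(t, o) = 12
H(v) = 4 + v (H(v) = v + 4 = 4 + v)
-7*r(-1, 2) + H(3) = -7*12 + (4 + 3) = -84 + 7 = -77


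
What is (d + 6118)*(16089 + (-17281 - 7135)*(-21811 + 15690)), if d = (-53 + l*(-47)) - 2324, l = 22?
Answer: 404605612475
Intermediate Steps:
d = -3411 (d = (-53 + 22*(-47)) - 2324 = (-53 - 1034) - 2324 = -1087 - 2324 = -3411)
(d + 6118)*(16089 + (-17281 - 7135)*(-21811 + 15690)) = (-3411 + 6118)*(16089 + (-17281 - 7135)*(-21811 + 15690)) = 2707*(16089 - 24416*(-6121)) = 2707*(16089 + 149450336) = 2707*149466425 = 404605612475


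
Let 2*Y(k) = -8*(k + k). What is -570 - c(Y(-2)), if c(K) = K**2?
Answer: -826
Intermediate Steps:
Y(k) = -8*k (Y(k) = (-8*(k + k))/2 = (-16*k)/2 = -8*k)
-570 - c(Y(-2)) = -570 - (-8*(-2))**2 = -570 - 1*16**2 = -570 - 1*256 = -570 - 256 = -826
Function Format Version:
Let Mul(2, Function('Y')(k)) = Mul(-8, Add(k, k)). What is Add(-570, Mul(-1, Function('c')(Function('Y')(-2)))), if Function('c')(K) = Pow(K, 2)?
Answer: -826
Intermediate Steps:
Function('Y')(k) = Mul(-8, k) (Function('Y')(k) = Mul(Rational(1, 2), Mul(-8, Add(k, k))) = Mul(Rational(1, 2), Mul(-8, Mul(2, k))) = Mul(Rational(1, 2), Mul(-16, k)) = Mul(-8, k))
Add(-570, Mul(-1, Function('c')(Function('Y')(-2)))) = Add(-570, Mul(-1, Pow(Mul(-8, -2), 2))) = Add(-570, Mul(-1, Pow(16, 2))) = Add(-570, Mul(-1, 256)) = Add(-570, -256) = -826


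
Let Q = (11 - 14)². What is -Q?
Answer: -9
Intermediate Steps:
Q = 9 (Q = (-3)² = 9)
-Q = -1*9 = -9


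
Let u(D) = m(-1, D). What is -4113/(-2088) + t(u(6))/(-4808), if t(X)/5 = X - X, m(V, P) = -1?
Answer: 457/232 ≈ 1.9698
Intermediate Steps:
u(D) = -1
t(X) = 0 (t(X) = 5*(X - X) = 5*0 = 0)
-4113/(-2088) + t(u(6))/(-4808) = -4113/(-2088) + 0/(-4808) = -4113*(-1/2088) + 0*(-1/4808) = 457/232 + 0 = 457/232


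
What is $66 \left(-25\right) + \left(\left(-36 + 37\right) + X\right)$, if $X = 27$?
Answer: $-1622$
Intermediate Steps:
$66 \left(-25\right) + \left(\left(-36 + 37\right) + X\right) = 66 \left(-25\right) + \left(\left(-36 + 37\right) + 27\right) = -1650 + \left(1 + 27\right) = -1650 + 28 = -1622$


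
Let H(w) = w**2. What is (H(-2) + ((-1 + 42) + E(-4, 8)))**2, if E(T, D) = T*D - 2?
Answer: 121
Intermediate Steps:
E(T, D) = -2 + D*T (E(T, D) = D*T - 2 = -2 + D*T)
(H(-2) + ((-1 + 42) + E(-4, 8)))**2 = ((-2)**2 + ((-1 + 42) + (-2 + 8*(-4))))**2 = (4 + (41 + (-2 - 32)))**2 = (4 + (41 - 34))**2 = (4 + 7)**2 = 11**2 = 121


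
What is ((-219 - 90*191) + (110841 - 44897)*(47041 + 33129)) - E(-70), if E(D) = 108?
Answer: 5286712963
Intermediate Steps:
((-219 - 90*191) + (110841 - 44897)*(47041 + 33129)) - E(-70) = ((-219 - 90*191) + (110841 - 44897)*(47041 + 33129)) - 1*108 = ((-219 - 17190) + 65944*80170) - 108 = (-17409 + 5286730480) - 108 = 5286713071 - 108 = 5286712963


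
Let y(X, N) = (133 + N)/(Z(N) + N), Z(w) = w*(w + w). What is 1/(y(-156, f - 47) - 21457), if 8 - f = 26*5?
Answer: -56953/1222040557 ≈ -4.6605e-5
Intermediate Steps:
f = -122 (f = 8 - 26*5 = 8 - 1*130 = 8 - 130 = -122)
Z(w) = 2*w² (Z(w) = w*(2*w) = 2*w²)
y(X, N) = (133 + N)/(N + 2*N²) (y(X, N) = (133 + N)/(2*N² + N) = (133 + N)/(N + 2*N²))
1/(y(-156, f - 47) - 21457) = 1/((133 + (-122 - 47))/((-122 - 47)*(1 + 2*(-122 - 47))) - 21457) = 1/((133 - 169)/((-169)*(1 + 2*(-169))) - 21457) = 1/(-1/169*(-36)/(1 - 338) - 21457) = 1/(-1/169*(-36)/(-337) - 21457) = 1/(-1/169*(-1/337)*(-36) - 21457) = 1/(-36/56953 - 21457) = 1/(-1222040557/56953) = -56953/1222040557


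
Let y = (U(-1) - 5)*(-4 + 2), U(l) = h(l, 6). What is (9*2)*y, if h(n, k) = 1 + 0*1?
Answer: 144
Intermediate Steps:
h(n, k) = 1 (h(n, k) = 1 + 0 = 1)
U(l) = 1
y = 8 (y = (1 - 5)*(-4 + 2) = -4*(-2) = 8)
(9*2)*y = (9*2)*8 = 18*8 = 144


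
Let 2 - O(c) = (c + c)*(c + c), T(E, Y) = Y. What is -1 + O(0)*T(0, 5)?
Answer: 9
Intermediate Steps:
O(c) = 2 - 4*c**2 (O(c) = 2 - (c + c)*(c + c) = 2 - 2*c*2*c = 2 - 4*c**2)
-1 + O(0)*T(0, 5) = -1 + (2 - 4*0**2)*5 = -1 + (2 - 4*0)*5 = -1 + (2 + 0)*5 = -1 + 2*5 = -1 + 10 = 9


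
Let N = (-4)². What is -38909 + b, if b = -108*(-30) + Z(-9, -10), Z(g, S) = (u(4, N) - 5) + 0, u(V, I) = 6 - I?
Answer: -35684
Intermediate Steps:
N = 16
Z(g, S) = -15 (Z(g, S) = ((6 - 1*16) - 5) + 0 = ((6 - 16) - 5) + 0 = (-10 - 5) + 0 = -15 + 0 = -15)
b = 3225 (b = -108*(-30) - 15 = 3240 - 15 = 3225)
-38909 + b = -38909 + 3225 = -35684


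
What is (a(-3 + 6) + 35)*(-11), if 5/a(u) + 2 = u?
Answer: -440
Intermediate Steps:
a(u) = 5/(-2 + u)
(a(-3 + 6) + 35)*(-11) = (5/(-2 + (-3 + 6)) + 35)*(-11) = (5/(-2 + 3) + 35)*(-11) = (5/1 + 35)*(-11) = (5*1 + 35)*(-11) = (5 + 35)*(-11) = 40*(-11) = -440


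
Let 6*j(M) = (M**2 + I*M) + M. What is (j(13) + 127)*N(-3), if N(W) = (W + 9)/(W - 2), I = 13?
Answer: -1113/5 ≈ -222.60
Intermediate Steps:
j(M) = M**2/6 + 7*M/3 (j(M) = ((M**2 + 13*M) + M)/6 = (M**2 + 14*M)/6 = M**2/6 + 7*M/3)
N(W) = (9 + W)/(-2 + W)
(j(13) + 127)*N(-3) = ((1/6)*13*(14 + 13) + 127)*((9 - 3)/(-2 - 3)) = ((1/6)*13*27 + 127)*(6/(-5)) = (117/2 + 127)*(-1/5*6) = (371/2)*(-6/5) = -1113/5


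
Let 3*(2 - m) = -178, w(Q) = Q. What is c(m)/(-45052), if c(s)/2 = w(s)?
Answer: -92/33789 ≈ -0.0027228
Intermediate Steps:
m = 184/3 (m = 2 - ⅓*(-178) = 2 + 178/3 = 184/3 ≈ 61.333)
c(s) = 2*s
c(m)/(-45052) = (2*(184/3))/(-45052) = (368/3)*(-1/45052) = -92/33789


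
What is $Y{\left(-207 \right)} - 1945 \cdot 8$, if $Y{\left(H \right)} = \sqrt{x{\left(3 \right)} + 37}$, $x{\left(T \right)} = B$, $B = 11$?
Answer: $-15560 + 4 \sqrt{3} \approx -15553.0$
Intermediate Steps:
$x{\left(T \right)} = 11$
$Y{\left(H \right)} = 4 \sqrt{3}$ ($Y{\left(H \right)} = \sqrt{11 + 37} = \sqrt{48} = 4 \sqrt{3}$)
$Y{\left(-207 \right)} - 1945 \cdot 8 = 4 \sqrt{3} - 1945 \cdot 8 = 4 \sqrt{3} - 15560 = -15560 + 4 \sqrt{3}$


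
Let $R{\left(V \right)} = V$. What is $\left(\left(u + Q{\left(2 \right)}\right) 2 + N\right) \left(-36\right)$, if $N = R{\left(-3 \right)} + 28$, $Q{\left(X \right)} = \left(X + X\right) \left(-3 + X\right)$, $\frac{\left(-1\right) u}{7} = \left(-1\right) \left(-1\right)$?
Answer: $-108$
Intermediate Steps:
$u = -7$ ($u = - 7 \left(\left(-1\right) \left(-1\right)\right) = \left(-7\right) 1 = -7$)
$Q{\left(X \right)} = 2 X \left(-3 + X\right)$
$N = 25$ ($N = -3 + 28 = 25$)
$\left(\left(u + Q{\left(2 \right)}\right) 2 + N\right) \left(-36\right) = \left(\left(-7 + 2 \cdot 2 \left(-3 + 2\right)\right) 2 + 25\right) \left(-36\right) = \left(\left(-7 + 2 \cdot 2 \left(-1\right)\right) 2 + 25\right) \left(-36\right) = \left(\left(-7 - 4\right) 2 + 25\right) \left(-36\right) = \left(\left(-11\right) 2 + 25\right) \left(-36\right) = \left(-22 + 25\right) \left(-36\right) = 3 \left(-36\right) = -108$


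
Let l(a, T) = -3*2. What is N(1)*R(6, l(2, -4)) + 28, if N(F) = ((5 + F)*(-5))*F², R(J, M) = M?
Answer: 208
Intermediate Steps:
l(a, T) = -6
N(F) = F²*(-25 - 5*F) (N(F) = (-25 - 5*F)*F² = F²*(-25 - 5*F))
N(1)*R(6, l(2, -4)) + 28 = (5*1²*(-5 - 1*1))*(-6) + 28 = (5*1*(-5 - 1))*(-6) + 28 = (5*1*(-6))*(-6) + 28 = -30*(-6) + 28 = 180 + 28 = 208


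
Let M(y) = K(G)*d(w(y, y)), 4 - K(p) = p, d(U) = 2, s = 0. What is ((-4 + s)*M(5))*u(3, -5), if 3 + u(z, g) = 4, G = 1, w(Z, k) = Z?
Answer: -24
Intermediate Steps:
u(z, g) = 1 (u(z, g) = -3 + 4 = 1)
K(p) = 4 - p
M(y) = 6 (M(y) = (4 - 1*1)*2 = (4 - 1)*2 = 3*2 = 6)
((-4 + s)*M(5))*u(3, -5) = ((-4 + 0)*6)*1 = -4*6*1 = -24*1 = -24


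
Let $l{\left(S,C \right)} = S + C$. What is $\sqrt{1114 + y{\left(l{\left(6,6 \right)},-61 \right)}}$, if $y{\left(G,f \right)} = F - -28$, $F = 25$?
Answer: $\sqrt{1167} \approx 34.161$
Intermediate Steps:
$l{\left(S,C \right)} = C + S$
$y{\left(G,f \right)} = 53$ ($y{\left(G,f \right)} = 25 - -28 = 25 + 28 = 53$)
$\sqrt{1114 + y{\left(l{\left(6,6 \right)},-61 \right)}} = \sqrt{1114 + 53} = \sqrt{1167}$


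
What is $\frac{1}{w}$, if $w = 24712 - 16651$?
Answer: $\frac{1}{8061} \approx 0.00012405$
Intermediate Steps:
$w = 8061$
$\frac{1}{w} = \frac{1}{8061}$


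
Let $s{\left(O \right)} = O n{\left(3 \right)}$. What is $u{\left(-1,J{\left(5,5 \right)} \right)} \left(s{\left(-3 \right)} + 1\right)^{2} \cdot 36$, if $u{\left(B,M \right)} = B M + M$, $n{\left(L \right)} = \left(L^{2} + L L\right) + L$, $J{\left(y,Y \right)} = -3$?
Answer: $0$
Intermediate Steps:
$n{\left(L \right)} = L + 2 L^{2}$ ($n{\left(L \right)} = \left(L^{2} + L^{2}\right) + L = 2 L^{2} + L = L + 2 L^{2}$)
$u{\left(B,M \right)} = M + B M$
$s{\left(O \right)} = 21 O$ ($s{\left(O \right)} = O 3 \left(1 + 2 \cdot 3\right) = O 3 \left(1 + 6\right) = O 3 \cdot 7 = O 21 = 21 O$)
$u{\left(-1,J{\left(5,5 \right)} \right)} \left(s{\left(-3 \right)} + 1\right)^{2} \cdot 36 = - 3 \left(1 - 1\right) \left(21 \left(-3\right) + 1\right)^{2} \cdot 36 = \left(-3\right) 0 \left(-63 + 1\right)^{2} \cdot 36 = 0 \left(-62\right)^{2} \cdot 36 = 0 \cdot 3844 \cdot 36 = 0 \cdot 36 = 0$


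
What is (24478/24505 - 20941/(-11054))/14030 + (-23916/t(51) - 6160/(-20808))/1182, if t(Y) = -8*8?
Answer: 14796794571178210451/46735797532129336800 ≈ 0.31661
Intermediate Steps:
t(Y) = -64
(24478/24505 - 20941/(-11054))/14030 + (-23916/t(51) - 6160/(-20808))/1182 = (24478/24505 - 20941/(-11054))/14030 + (-23916/(-64) - 6160/(-20808))/1182 = (24478*(1/24505) - 20941*(-1/11054))*(1/14030) + (-23916*(-1/64) - 6160*(-1/20808))*(1/1182) = (24478/24505 + 20941/11054)*(1/14030) + (5979/16 + 770/2601)*(1/1182) = (783739017/270878270)*(1/14030) + (15563699/41616)*(1/1182) = 783739017/3800422128100 + 15563699/49190112 = 14796794571178210451/46735797532129336800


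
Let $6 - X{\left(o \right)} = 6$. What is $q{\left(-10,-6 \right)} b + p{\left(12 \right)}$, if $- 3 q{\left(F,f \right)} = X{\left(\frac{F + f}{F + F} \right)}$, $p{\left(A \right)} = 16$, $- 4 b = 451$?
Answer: $16$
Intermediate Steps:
$b = - \frac{451}{4}$ ($b = \left(- \frac{1}{4}\right) 451 = - \frac{451}{4} \approx -112.75$)
$X{\left(o \right)} = 0$ ($X{\left(o \right)} = 6 - 6 = 0$)
$q{\left(F,f \right)} = 0$ ($q{\left(F,f \right)} = \left(- \frac{1}{3}\right) 0 = 0$)
$q{\left(-10,-6 \right)} b + p{\left(12 \right)} = 0 \left(- \frac{451}{4}\right) + 16 = 0 + 16 = 16$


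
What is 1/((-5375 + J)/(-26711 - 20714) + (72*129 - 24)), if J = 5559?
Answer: 47425/439345016 ≈ 0.00010794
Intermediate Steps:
1/((-5375 + J)/(-26711 - 20714) + (72*129 - 24)) = 1/((-5375 + 5559)/(-26711 - 20714) + (72*129 - 24)) = 1/(184/(-47425) + (9288 - 24)) = 1/(184*(-1/47425) + 9264) = 1/(-184/47425 + 9264) = 1/(439345016/47425) = 47425/439345016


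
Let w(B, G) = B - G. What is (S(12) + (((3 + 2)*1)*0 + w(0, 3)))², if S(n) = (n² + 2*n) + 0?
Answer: 27225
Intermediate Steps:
S(n) = n² + 2*n
(S(12) + (((3 + 2)*1)*0 + w(0, 3)))² = (12*(2 + 12) + (((3 + 2)*1)*0 + (0 - 1*3)))² = (12*14 + ((5*1)*0 + (0 - 3)))² = (168 + (5*0 - 3))² = (168 + (0 - 3))² = (168 - 3)² = 165² = 27225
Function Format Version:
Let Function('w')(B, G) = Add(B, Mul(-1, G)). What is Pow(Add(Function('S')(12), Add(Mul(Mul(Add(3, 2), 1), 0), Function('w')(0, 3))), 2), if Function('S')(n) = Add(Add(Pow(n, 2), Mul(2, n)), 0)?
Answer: 27225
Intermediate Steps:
Function('S')(n) = Add(Pow(n, 2), Mul(2, n))
Pow(Add(Function('S')(12), Add(Mul(Mul(Add(3, 2), 1), 0), Function('w')(0, 3))), 2) = Pow(Add(Mul(12, Add(2, 12)), Add(Mul(Mul(Add(3, 2), 1), 0), Add(0, Mul(-1, 3)))), 2) = Pow(Add(Mul(12, 14), Add(Mul(Mul(5, 1), 0), Add(0, -3))), 2) = Pow(Add(168, Add(Mul(5, 0), -3)), 2) = Pow(Add(168, Add(0, -3)), 2) = Pow(Add(168, -3), 2) = Pow(165, 2) = 27225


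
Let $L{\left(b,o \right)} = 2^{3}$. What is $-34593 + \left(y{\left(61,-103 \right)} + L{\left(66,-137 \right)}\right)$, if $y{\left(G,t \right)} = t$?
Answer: $-34688$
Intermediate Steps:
$L{\left(b,o \right)} = 8$
$-34593 + \left(y{\left(61,-103 \right)} + L{\left(66,-137 \right)}\right) = -34593 + \left(-103 + 8\right) = -34593 - 95 = -34688$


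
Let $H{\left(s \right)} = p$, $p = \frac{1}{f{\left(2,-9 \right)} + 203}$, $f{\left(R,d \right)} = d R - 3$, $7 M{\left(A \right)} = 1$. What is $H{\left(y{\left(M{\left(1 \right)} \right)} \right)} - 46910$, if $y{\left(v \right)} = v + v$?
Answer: $- \frac{8537619}{182} \approx -46910.0$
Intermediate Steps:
$M{\left(A \right)} = \frac{1}{7}$ ($M{\left(A \right)} = \frac{1}{7} \cdot 1 = \frac{1}{7}$)
$f{\left(R,d \right)} = -3 + R d$ ($f{\left(R,d \right)} = R d - 3 = -3 + R d$)
$y{\left(v \right)} = 2 v$
$p = \frac{1}{182}$ ($p = \frac{1}{\left(-3 + 2 \left(-9\right)\right) + 203} = \frac{1}{\left(-3 - 18\right) + 203} = \frac{1}{-21 + 203} = \frac{1}{182} \approx 0.0054945$)
$H{\left(s \right)} = \frac{1}{182}$
$H{\left(y{\left(M{\left(1 \right)} \right)} \right)} - 46910 = \frac{1}{182} - 46910 = - \frac{8537619}{182}$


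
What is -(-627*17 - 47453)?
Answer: 58112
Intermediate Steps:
-(-627*17 - 47453) = -(-10659 - 47453) = -1*(-58112) = 58112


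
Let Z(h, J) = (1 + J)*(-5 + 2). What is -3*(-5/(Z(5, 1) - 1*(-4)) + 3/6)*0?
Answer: 0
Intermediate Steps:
Z(h, J) = -3 - 3*J (Z(h, J) = (1 + J)*(-3) = -3 - 3*J)
-3*(-5/(Z(5, 1) - 1*(-4)) + 3/6)*0 = -3*(-5/((-3 - 3*1) - 1*(-4)) + 3/6)*0 = -3*(-5/((-3 - 3) + 4) + 3*(1/6))*0 = -3*(-5/(-6 + 4) + 1/2)*0 = -3*(-5/(-2) + 1/2)*0 = -3*(-5*(-1/2) + 1/2)*0 = -3*(5/2 + 1/2)*0 = -3*3*0 = -9*0 = 0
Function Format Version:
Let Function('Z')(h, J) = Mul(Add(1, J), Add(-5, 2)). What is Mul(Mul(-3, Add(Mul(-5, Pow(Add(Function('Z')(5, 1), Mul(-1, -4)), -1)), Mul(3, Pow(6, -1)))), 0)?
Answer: 0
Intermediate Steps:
Function('Z')(h, J) = Add(-3, Mul(-3, J)) (Function('Z')(h, J) = Mul(Add(1, J), -3) = Add(-3, Mul(-3, J)))
Mul(Mul(-3, Add(Mul(-5, Pow(Add(Function('Z')(5, 1), Mul(-1, -4)), -1)), Mul(3, Pow(6, -1)))), 0) = Mul(Mul(-3, Add(Mul(-5, Pow(Add(Add(-3, Mul(-3, 1)), Mul(-1, -4)), -1)), Mul(3, Pow(6, -1)))), 0) = Mul(Mul(-3, Add(Mul(-5, Pow(Add(Add(-3, -3), 4), -1)), Mul(3, Rational(1, 6)))), 0) = Mul(Mul(-3, Add(Mul(-5, Pow(Add(-6, 4), -1)), Rational(1, 2))), 0) = Mul(Mul(-3, Add(Mul(-5, Pow(-2, -1)), Rational(1, 2))), 0) = Mul(Mul(-3, Add(Mul(-5, Rational(-1, 2)), Rational(1, 2))), 0) = Mul(Mul(-3, Add(Rational(5, 2), Rational(1, 2))), 0) = Mul(Mul(-3, 3), 0) = Mul(-9, 0) = 0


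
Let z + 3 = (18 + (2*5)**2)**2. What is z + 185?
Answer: 14106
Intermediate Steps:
z = 13921 (z = -3 + (18 + (2*5)**2)**2 = -3 + (18 + 10**2)**2 = -3 + (18 + 100)**2 = -3 + 118**2 = -3 + 13924 = 13921)
z + 185 = 13921 + 185 = 14106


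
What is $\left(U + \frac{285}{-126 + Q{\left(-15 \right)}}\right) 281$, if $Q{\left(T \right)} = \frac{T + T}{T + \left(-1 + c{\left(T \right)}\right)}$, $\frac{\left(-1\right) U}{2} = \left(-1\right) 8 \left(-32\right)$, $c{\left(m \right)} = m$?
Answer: $- \frac{9826851}{68} \approx -1.4451 \cdot 10^{5}$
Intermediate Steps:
$U = -512$ ($U = - 2 \left(-1\right) 8 \left(-32\right) = - 2 \left(\left(-8\right) \left(-32\right)\right) = \left(-2\right) 256 = -512$)
$Q{\left(T \right)} = \frac{2 T}{-1 + 2 T}$ ($Q{\left(T \right)} = \frac{T + T}{T + \left(-1 + T\right)} = \frac{2 T}{-1 + 2 T}$)
$\left(U + \frac{285}{-126 + Q{\left(-15 \right)}}\right) 281 = \left(-512 + \frac{285}{-126 + 2 \left(-15\right) \frac{1}{-1 + 2 \left(-15\right)}}\right) 281 = \left(-512 + \frac{285}{-126 + 2 \left(-15\right) \frac{1}{-1 - 30}}\right) 281 = \left(-512 + \frac{285}{-126 + 2 \left(-15\right) \frac{1}{-31}}\right) 281 = \left(-512 + \frac{285}{-126 + 2 \left(-15\right) \left(- \frac{1}{31}\right)}\right) 281 = \left(-512 + \frac{285}{-126 + \frac{30}{31}}\right) 281 = \left(-512 + \frac{285}{- \frac{3876}{31}}\right) 281 = \left(-512 + 285 \left(- \frac{31}{3876}\right)\right) 281 = \left(-512 - \frac{155}{68}\right) 281 = \left(- \frac{34971}{68}\right) 281 = - \frac{9826851}{68}$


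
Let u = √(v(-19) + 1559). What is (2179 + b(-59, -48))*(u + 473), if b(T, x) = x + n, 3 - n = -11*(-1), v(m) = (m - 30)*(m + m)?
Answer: 1004179 + 2123*√3421 ≈ 1.1284e+6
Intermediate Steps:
v(m) = 2*m*(-30 + m) (v(m) = (-30 + m)*(2*m) = 2*m*(-30 + m))
n = -8 (n = 3 - (-11)*(-1) = 3 - 1*11 = 3 - 11 = -8)
b(T, x) = -8 + x (b(T, x) = x - 8 = -8 + x)
u = √3421 (u = √(2*(-19)*(-30 - 19) + 1559) = √(2*(-19)*(-49) + 1559) = √(1862 + 1559) = √3421 ≈ 58.489)
(2179 + b(-59, -48))*(u + 473) = (2179 + (-8 - 48))*(√3421 + 473) = (2179 - 56)*(473 + √3421) = 2123*(473 + √3421) = 1004179 + 2123*√3421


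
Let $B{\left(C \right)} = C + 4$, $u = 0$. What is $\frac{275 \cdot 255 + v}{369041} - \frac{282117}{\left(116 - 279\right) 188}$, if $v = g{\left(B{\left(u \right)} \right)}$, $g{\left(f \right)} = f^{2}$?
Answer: $\frac{106262140601}{11308892404} \approx 9.3963$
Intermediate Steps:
$B{\left(C \right)} = 4 + C$
$v = 16$ ($v = \left(4 + 0\right)^{2} = 4^{2} = 16$)
$\frac{275 \cdot 255 + v}{369041} - \frac{282117}{\left(116 - 279\right) 188} = \frac{275 \cdot 255 + 16}{369041} - \frac{282117}{\left(116 - 279\right) 188} = \left(70125 + 16\right) \frac{1}{369041} - \frac{282117}{\left(-163\right) 188} = 70141 \cdot \frac{1}{369041} - \frac{282117}{-30644} = \frac{70141}{369041} - - \frac{282117}{30644} = \frac{70141}{369041} + \frac{282117}{30644} = \frac{106262140601}{11308892404}$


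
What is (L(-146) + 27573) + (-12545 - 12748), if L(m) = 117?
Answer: 2397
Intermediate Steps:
(L(-146) + 27573) + (-12545 - 12748) = (117 + 27573) + (-12545 - 12748) = 27690 - 25293 = 2397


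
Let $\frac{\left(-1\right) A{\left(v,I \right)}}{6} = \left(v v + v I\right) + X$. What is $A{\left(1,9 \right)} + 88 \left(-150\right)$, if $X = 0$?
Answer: $-13260$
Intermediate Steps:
$A{\left(v,I \right)} = - 6 v^{2} - 6 I v$ ($A{\left(v,I \right)} = - 6 \left(\left(v v + v I\right) + 0\right) = - 6 \left(\left(v^{2} + I v\right) + 0\right) = - 6 \left(v^{2} + I v\right) = - 6 v^{2} - 6 I v$)
$A{\left(1,9 \right)} + 88 \left(-150\right) = 6 \cdot 1 \left(\left(-1\right) 9 - 1\right) + 88 \left(-150\right) = 6 \cdot 1 \left(-9 - 1\right) - 13200 = 6 \cdot 1 \left(-10\right) - 13200 = -60 - 13200 = -13260$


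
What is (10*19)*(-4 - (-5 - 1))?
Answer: 380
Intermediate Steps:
(10*19)*(-4 - (-5 - 1)) = 190*(-4 - 1*(-6)) = 190*(-4 + 6) = 190*2 = 380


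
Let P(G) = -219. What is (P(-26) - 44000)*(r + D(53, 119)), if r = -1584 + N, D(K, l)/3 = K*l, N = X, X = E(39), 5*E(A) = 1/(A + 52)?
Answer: -49830618512/65 ≈ -7.6662e+8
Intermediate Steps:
E(A) = 1/(5*(52 + A)) (E(A) = 1/(5*(A + 52)) = 1/(5*(52 + A)))
X = 1/455 (X = 1/(5*(52 + 39)) = (⅕)/91 = (⅕)*(1/91) = 1/455 ≈ 0.0021978)
N = 1/455 ≈ 0.0021978
D(K, l) = 3*K*l (D(K, l) = 3*(K*l) = 3*K*l)
r = -720719/455 (r = -1584 + 1/455 = -720719/455 ≈ -1584.0)
(P(-26) - 44000)*(r + D(53, 119)) = (-219 - 44000)*(-720719/455 + 3*53*119) = -44219*(-720719/455 + 18921) = -44219*7888336/455 = -49830618512/65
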